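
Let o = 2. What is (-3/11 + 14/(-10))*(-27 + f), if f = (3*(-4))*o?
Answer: 4692/55 ≈ 85.309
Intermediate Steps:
f = -24 (f = (3*(-4))*2 = -12*2 = -24)
(-3/11 + 14/(-10))*(-27 + f) = (-3/11 + 14/(-10))*(-27 - 24) = (-3*1/11 + 14*(-1/10))*(-51) = (-3/11 - 7/5)*(-51) = -92/55*(-51) = 4692/55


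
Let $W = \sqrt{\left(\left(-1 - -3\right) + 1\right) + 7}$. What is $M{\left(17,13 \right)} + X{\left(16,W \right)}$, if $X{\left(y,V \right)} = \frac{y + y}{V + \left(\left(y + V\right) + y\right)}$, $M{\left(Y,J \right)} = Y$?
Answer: $\frac{2219}{123} - \frac{8 \sqrt{10}}{123} \approx 17.835$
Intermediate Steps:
$W = \sqrt{10}$ ($W = \sqrt{\left(\left(-1 + 3\right) + 1\right) + 7} = \sqrt{\left(2 + 1\right) + 7} = \sqrt{3 + 7} = \sqrt{10} \approx 3.1623$)
$X{\left(y,V \right)} = \frac{2 y}{2 V + 2 y}$ ($X{\left(y,V \right)} = \frac{2 y}{V + \left(\left(V + y\right) + y\right)} = \frac{2 y}{V + \left(V + 2 y\right)} = \frac{2 y}{2 V + 2 y}$)
$M{\left(17,13 \right)} + X{\left(16,W \right)} = 17 + \frac{16}{\sqrt{10} + 16} = 17 + \frac{16}{16 + \sqrt{10}}$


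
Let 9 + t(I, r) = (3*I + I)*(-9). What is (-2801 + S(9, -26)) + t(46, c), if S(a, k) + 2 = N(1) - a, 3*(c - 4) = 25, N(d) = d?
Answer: -4476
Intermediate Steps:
c = 37/3 (c = 4 + (⅓)*25 = 4 + 25/3 = 37/3 ≈ 12.333)
t(I, r) = -9 - 36*I (t(I, r) = -9 + (3*I + I)*(-9) = -9 + (4*I)*(-9) = -9 - 36*I)
S(a, k) = -1 - a (S(a, k) = -2 + (1 - a) = -1 - a)
(-2801 + S(9, -26)) + t(46, c) = (-2801 + (-1 - 1*9)) + (-9 - 36*46) = (-2801 + (-1 - 9)) + (-9 - 1656) = (-2801 - 10) - 1665 = -2811 - 1665 = -4476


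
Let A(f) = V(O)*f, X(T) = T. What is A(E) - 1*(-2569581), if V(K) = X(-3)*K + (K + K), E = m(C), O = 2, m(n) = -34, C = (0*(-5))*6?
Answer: 2569649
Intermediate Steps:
C = 0 (C = 0*6 = 0)
E = -34
V(K) = -K (V(K) = -3*K + (K + K) = -3*K + 2*K = -K)
A(f) = -2*f (A(f) = (-1*2)*f = -2*f)
A(E) - 1*(-2569581) = -2*(-34) - 1*(-2569581) = 68 + 2569581 = 2569649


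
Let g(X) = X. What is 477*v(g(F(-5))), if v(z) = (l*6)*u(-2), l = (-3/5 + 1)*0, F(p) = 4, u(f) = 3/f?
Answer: 0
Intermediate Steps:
l = 0 (l = (-3*1/5 + 1)*0 = (-3/5 + 1)*0 = (2/5)*0 = 0)
v(z) = 0 (v(z) = (0*6)*(3/(-2)) = 0*(3*(-1/2)) = 0*(-3/2) = 0)
477*v(g(F(-5))) = 477*0 = 0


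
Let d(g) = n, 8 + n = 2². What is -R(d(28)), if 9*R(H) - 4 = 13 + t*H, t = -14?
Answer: -73/9 ≈ -8.1111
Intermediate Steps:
n = -4 (n = -8 + 2² = -8 + 4 = -4)
d(g) = -4
R(H) = 17/9 - 14*H/9 (R(H) = 4/9 + (13 - 14*H)/9 = 4/9 + (13/9 - 14*H/9) = 17/9 - 14*H/9)
-R(d(28)) = -(17/9 - 14/9*(-4)) = -(17/9 + 56/9) = -1*73/9 = -73/9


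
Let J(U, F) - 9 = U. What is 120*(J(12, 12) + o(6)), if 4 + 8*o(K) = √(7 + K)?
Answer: 2460 + 15*√13 ≈ 2514.1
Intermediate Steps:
o(K) = -½ + √(7 + K)/8
J(U, F) = 9 + U
120*(J(12, 12) + o(6)) = 120*((9 + 12) + (-½ + √(7 + 6)/8)) = 120*(21 + (-½ + √13/8)) = 120*(41/2 + √13/8) = 2460 + 15*√13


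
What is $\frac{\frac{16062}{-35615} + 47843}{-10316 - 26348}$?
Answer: $- \frac{1703912383}{1305788360} \approx -1.3049$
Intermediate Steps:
$\frac{\frac{16062}{-35615} + 47843}{-10316 - 26348} = \frac{16062 \left(- \frac{1}{35615}\right) + 47843}{-36664} = \left(- \frac{16062}{35615} + 47843\right) \left(- \frac{1}{36664}\right) = \frac{1703912383}{35615} \left(- \frac{1}{36664}\right) = - \frac{1703912383}{1305788360}$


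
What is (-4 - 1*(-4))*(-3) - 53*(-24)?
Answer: 1272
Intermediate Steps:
(-4 - 1*(-4))*(-3) - 53*(-24) = (-4 + 4)*(-3) + 1272 = 0*(-3) + 1272 = 0 + 1272 = 1272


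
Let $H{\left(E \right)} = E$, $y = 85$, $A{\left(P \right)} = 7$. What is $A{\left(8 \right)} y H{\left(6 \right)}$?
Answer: $3570$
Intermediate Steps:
$A{\left(8 \right)} y H{\left(6 \right)} = 7 \cdot 85 \cdot 6 = 595 \cdot 6 = 3570$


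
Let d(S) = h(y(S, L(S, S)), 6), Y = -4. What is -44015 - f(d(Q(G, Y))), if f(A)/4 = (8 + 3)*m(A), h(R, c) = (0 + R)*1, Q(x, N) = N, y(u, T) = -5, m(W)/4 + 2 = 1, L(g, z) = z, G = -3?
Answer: -43839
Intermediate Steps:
m(W) = -4 (m(W) = -8 + 4*1 = -8 + 4 = -4)
h(R, c) = R (h(R, c) = R*1 = R)
d(S) = -5
f(A) = -176 (f(A) = 4*((8 + 3)*(-4)) = 4*(11*(-4)) = 4*(-44) = -176)
-44015 - f(d(Q(G, Y))) = -44015 - 1*(-176) = -44015 + 176 = -43839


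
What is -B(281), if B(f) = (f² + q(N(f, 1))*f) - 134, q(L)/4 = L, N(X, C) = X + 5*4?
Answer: -417151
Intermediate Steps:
N(X, C) = 20 + X (N(X, C) = X + 20 = 20 + X)
q(L) = 4*L
B(f) = -134 + f² + f*(80 + 4*f) (B(f) = (f² + (4*(20 + f))*f) - 134 = (f² + (80 + 4*f)*f) - 134 = (f² + f*(80 + 4*f)) - 134 = -134 + f² + f*(80 + 4*f))
-B(281) = -(-134 + 5*281² + 80*281) = -(-134 + 5*78961 + 22480) = -(-134 + 394805 + 22480) = -1*417151 = -417151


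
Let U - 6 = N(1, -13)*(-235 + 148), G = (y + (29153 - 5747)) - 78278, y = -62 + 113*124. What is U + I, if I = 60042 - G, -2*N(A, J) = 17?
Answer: 203419/2 ≈ 1.0171e+5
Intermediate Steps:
y = 13950 (y = -62 + 14012 = 13950)
N(A, J) = -17/2 (N(A, J) = -½*17 = -17/2)
G = -40922 (G = (13950 + (29153 - 5747)) - 78278 = (13950 + 23406) - 78278 = 37356 - 78278 = -40922)
U = 1491/2 (U = 6 - 17*(-235 + 148)/2 = 6 - 17/2*(-87) = 6 + 1479/2 = 1491/2 ≈ 745.50)
I = 100964 (I = 60042 - 1*(-40922) = 60042 + 40922 = 100964)
U + I = 1491/2 + 100964 = 203419/2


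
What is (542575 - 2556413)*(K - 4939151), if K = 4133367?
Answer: 1622718438992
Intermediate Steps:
(542575 - 2556413)*(K - 4939151) = (542575 - 2556413)*(4133367 - 4939151) = -2013838*(-805784) = 1622718438992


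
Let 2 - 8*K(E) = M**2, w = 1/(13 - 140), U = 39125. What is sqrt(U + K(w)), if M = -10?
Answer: sqrt(156451)/2 ≈ 197.77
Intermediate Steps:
w = -1/127 (w = 1/(-127) = -1/127 ≈ -0.0078740)
K(E) = -49/4 (K(E) = 1/4 - 1/8*(-10)**2 = 1/4 - 1/8*100 = 1/4 - 25/2 = -49/4)
sqrt(U + K(w)) = sqrt(39125 - 49/4) = sqrt(156451/4) = sqrt(156451)/2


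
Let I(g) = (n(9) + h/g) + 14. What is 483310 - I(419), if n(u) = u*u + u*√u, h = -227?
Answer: 202455999/419 ≈ 4.8319e+5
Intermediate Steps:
n(u) = u² + u^(3/2)
I(g) = 122 - 227/g (I(g) = ((9² + 9^(3/2)) - 227/g) + 14 = ((81 + 27) - 227/g) + 14 = (108 - 227/g) + 14 = 122 - 227/g)
483310 - I(419) = 483310 - (122 - 227/419) = 483310 - 1*50891/419 = 483310 - 50891/419 = 202455999/419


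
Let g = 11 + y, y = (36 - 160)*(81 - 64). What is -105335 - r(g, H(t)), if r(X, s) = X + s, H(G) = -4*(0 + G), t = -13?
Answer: -103290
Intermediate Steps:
H(G) = -4*G
y = -2108 (y = -124*17 = -2108)
g = -2097 (g = 11 - 2108 = -2097)
-105335 - r(g, H(t)) = -105335 - (-2097 - 4*(-13)) = -105335 - (-2097 + 52) = -105335 - 1*(-2045) = -105335 + 2045 = -103290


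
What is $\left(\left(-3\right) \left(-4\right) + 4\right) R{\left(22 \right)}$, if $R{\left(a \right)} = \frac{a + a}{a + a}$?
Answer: $16$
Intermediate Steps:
$R{\left(a \right)} = 1$ ($R{\left(a \right)} = \frac{2 a}{2 a} = 2 a \frac{1}{2 a} = 1$)
$\left(\left(-3\right) \left(-4\right) + 4\right) R{\left(22 \right)} = \left(\left(-3\right) \left(-4\right) + 4\right) 1 = \left(12 + 4\right) 1 = 16 \cdot 1 = 16$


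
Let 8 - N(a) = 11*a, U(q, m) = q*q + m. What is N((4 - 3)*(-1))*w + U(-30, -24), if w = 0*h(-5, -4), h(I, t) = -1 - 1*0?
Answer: 876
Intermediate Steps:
h(I, t) = -1 (h(I, t) = -1 + 0 = -1)
U(q, m) = m + q**2 (U(q, m) = q**2 + m = m + q**2)
N(a) = 8 - 11*a
w = 0 (w = 0*(-1) = 0)
N((4 - 3)*(-1))*w + U(-30, -24) = (8 - 11*(4 - 3)*(-1))*0 + (-24 + (-30)**2) = (8 - 11*(-1))*0 + (-24 + 900) = (8 - 11*(-1))*0 + 876 = (8 + 11)*0 + 876 = 19*0 + 876 = 0 + 876 = 876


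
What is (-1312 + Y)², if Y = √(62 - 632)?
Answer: (1312 - I*√570)² ≈ 1.7208e+6 - 62647.0*I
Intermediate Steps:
Y = I*√570 (Y = √(-570) = I*√570 ≈ 23.875*I)
(-1312 + Y)² = (-1312 + I*√570)²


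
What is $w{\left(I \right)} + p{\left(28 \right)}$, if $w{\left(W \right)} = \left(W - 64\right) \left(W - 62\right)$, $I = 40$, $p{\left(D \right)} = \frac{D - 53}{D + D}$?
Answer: $\frac{29543}{56} \approx 527.55$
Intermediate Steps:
$p{\left(D \right)} = \frac{-53 + D}{2 D}$
$w{\left(W \right)} = \left(-64 + W\right) \left(-62 + W\right)$
$w{\left(I \right)} + p{\left(28 \right)} = \left(3968 + 40^{2} - 5040\right) + \frac{-53 + 28}{2 \cdot 28} = \left(3968 + 1600 - 5040\right) + \frac{1}{2} \cdot \frac{1}{28} \left(-25\right) = 528 - \frac{25}{56} = \frac{29543}{56}$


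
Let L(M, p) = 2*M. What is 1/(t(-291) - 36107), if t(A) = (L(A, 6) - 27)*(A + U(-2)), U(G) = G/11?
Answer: 11/1553450 ≈ 7.0810e-6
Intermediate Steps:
U(G) = G/11 (U(G) = G*(1/11) = G/11)
t(A) = (-27 + 2*A)*(-2/11 + A) (t(A) = (2*A - 27)*(A + (1/11)*(-2)) = (-27 + 2*A)*(A - 2/11) = (-27 + 2*A)*(-2/11 + A))
1/(t(-291) - 36107) = 1/((54/11 + 2*(-291)² - 301/11*(-291)) - 36107) = 1/((54/11 + 2*84681 + 87591/11) - 36107) = 1/((54/11 + 169362 + 87591/11) - 36107) = 1/(1950627/11 - 36107) = 1/(1553450/11) = 11/1553450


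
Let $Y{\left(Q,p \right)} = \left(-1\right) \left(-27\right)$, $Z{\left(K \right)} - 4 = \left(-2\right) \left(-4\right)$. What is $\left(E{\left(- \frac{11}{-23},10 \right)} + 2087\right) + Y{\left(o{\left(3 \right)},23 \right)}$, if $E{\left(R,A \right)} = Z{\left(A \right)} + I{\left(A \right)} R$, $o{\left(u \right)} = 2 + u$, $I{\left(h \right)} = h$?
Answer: $\frac{49008}{23} \approx 2130.8$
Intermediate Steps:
$Z{\left(K \right)} = 12$ ($Z{\left(K \right)} = 4 - -8 = 4 + 8 = 12$)
$Y{\left(Q,p \right)} = 27$
$E{\left(R,A \right)} = 12 + A R$
$\left(E{\left(- \frac{11}{-23},10 \right)} + 2087\right) + Y{\left(o{\left(3 \right)},23 \right)} = \left(\left(12 + 10 \left(- \frac{11}{-23}\right)\right) + 2087\right) + 27 = \left(\left(12 + 10 \left(\left(-11\right) \left(- \frac{1}{23}\right)\right)\right) + 2087\right) + 27 = \left(\left(12 + 10 \cdot \frac{11}{23}\right) + 2087\right) + 27 = \left(\left(12 + \frac{110}{23}\right) + 2087\right) + 27 = \left(\frac{386}{23} + 2087\right) + 27 = \frac{48387}{23} + 27 = \frac{49008}{23}$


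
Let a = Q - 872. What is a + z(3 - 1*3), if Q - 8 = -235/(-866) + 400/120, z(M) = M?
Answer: -2235307/2598 ≈ -860.40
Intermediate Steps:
Q = 30149/2598 (Q = 8 + (-235/(-866) + 400/120) = 8 + (-235*(-1/866) + 400*(1/120)) = 8 + (235/866 + 10/3) = 8 + 9365/2598 = 30149/2598 ≈ 11.605)
a = -2235307/2598 (a = 30149/2598 - 872 = -2235307/2598 ≈ -860.40)
a + z(3 - 1*3) = -2235307/2598 + (3 - 1*3) = -2235307/2598 + (3 - 3) = -2235307/2598 + 0 = -2235307/2598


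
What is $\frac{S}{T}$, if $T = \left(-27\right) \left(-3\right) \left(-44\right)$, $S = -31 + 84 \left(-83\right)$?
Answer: $\frac{7003}{3564} \approx 1.9649$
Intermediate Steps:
$S = -7003$ ($S = -31 - 6972 = -7003$)
$T = -3564$ ($T = 81 \left(-44\right) = -3564$)
$\frac{S}{T} = - \frac{7003}{-3564} = \left(-7003\right) \left(- \frac{1}{3564}\right) = \frac{7003}{3564}$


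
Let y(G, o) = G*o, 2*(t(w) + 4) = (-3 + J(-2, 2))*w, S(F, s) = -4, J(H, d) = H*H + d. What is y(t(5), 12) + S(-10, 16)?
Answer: 38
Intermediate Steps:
J(H, d) = d + H² (J(H, d) = H² + d = d + H²)
t(w) = -4 + 3*w/2 (t(w) = -4 + ((-3 + (2 + (-2)²))*w)/2 = -4 + ((-3 + (2 + 4))*w)/2 = -4 + ((-3 + 6)*w)/2 = -4 + (3*w)/2 = -4 + 3*w/2)
y(t(5), 12) + S(-10, 16) = (-4 + (3/2)*5)*12 - 4 = (-4 + 15/2)*12 - 4 = (7/2)*12 - 4 = 42 - 4 = 38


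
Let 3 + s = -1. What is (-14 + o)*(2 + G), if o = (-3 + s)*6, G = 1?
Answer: -168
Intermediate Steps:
s = -4 (s = -3 - 1 = -4)
o = -42 (o = (-3 - 4)*6 = -7*6 = -42)
(-14 + o)*(2 + G) = (-14 - 42)*(2 + 1) = -56*3 = -168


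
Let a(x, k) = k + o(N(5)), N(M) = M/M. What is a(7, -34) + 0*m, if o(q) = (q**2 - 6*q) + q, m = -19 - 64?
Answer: -38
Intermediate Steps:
m = -83
N(M) = 1
o(q) = q**2 - 5*q
a(x, k) = -4 + k (a(x, k) = k + 1*(-5 + 1) = k + 1*(-4) = k - 4 = -4 + k)
a(7, -34) + 0*m = (-4 - 34) + 0*(-83) = -38 + 0 = -38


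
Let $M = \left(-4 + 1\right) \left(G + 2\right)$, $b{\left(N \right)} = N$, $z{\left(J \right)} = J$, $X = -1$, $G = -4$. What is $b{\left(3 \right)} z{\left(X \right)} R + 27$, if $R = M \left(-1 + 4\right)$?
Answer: $-27$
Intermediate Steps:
$M = 6$ ($M = \left(-4 + 1\right) \left(-4 + 2\right) = \left(-3\right) \left(-2\right) = 6$)
$R = 18$ ($R = 6 \left(-1 + 4\right) = 6 \cdot 3 = 18$)
$b{\left(3 \right)} z{\left(X \right)} R + 27 = 3 \left(\left(-1\right) 18\right) + 27 = 3 \left(-18\right) + 27 = -54 + 27 = -27$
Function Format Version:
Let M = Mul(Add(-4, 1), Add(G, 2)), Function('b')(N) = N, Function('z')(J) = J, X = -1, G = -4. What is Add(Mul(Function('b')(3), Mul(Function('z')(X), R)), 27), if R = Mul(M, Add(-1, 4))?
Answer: -27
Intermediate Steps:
M = 6 (M = Mul(Add(-4, 1), Add(-4, 2)) = Mul(-3, -2) = 6)
R = 18 (R = Mul(6, Add(-1, 4)) = Mul(6, 3) = 18)
Add(Mul(Function('b')(3), Mul(Function('z')(X), R)), 27) = Add(Mul(3, Mul(-1, 18)), 27) = Add(Mul(3, -18), 27) = Add(-54, 27) = -27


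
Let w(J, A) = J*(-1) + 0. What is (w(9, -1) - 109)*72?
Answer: -8496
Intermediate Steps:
w(J, A) = -J (w(J, A) = -J + 0 = -J)
(w(9, -1) - 109)*72 = (-1*9 - 109)*72 = (-9 - 109)*72 = -118*72 = -8496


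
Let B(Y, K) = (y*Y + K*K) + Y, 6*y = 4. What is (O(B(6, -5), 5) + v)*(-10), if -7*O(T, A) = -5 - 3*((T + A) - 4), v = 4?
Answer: -1410/7 ≈ -201.43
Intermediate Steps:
y = 2/3 (y = (1/6)*4 = 2/3 ≈ 0.66667)
B(Y, K) = K**2 + 5*Y/3 (B(Y, K) = (2*Y/3 + K*K) + Y = (2*Y/3 + K**2) + Y = (K**2 + 2*Y/3) + Y = K**2 + 5*Y/3)
O(T, A) = -1 + 3*A/7 + 3*T/7 (O(T, A) = -(-5 - 3*((T + A) - 4))/7 = -(-5 - 3*((A + T) - 4))/7 = -(-5 - 3*(-4 + A + T))/7 = -(-5 + (12 - 3*A - 3*T))/7 = -(7 - 3*A - 3*T)/7 = -1 + 3*A/7 + 3*T/7)
(O(B(6, -5), 5) + v)*(-10) = ((-1 + (3/7)*5 + 3*((-5)**2 + (5/3)*6)/7) + 4)*(-10) = ((-1 + 15/7 + 3*(25 + 10)/7) + 4)*(-10) = ((-1 + 15/7 + (3/7)*35) + 4)*(-10) = ((-1 + 15/7 + 15) + 4)*(-10) = (113/7 + 4)*(-10) = (141/7)*(-10) = -1410/7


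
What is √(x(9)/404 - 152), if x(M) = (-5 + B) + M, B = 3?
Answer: I*√6201501/202 ≈ 12.328*I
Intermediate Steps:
x(M) = -2 + M (x(M) = (-5 + 3) + M = -2 + M)
√(x(9)/404 - 152) = √((-2 + 9)/404 - 152) = √(7*(1/404) - 152) = √(7/404 - 152) = √(-61401/404) = I*√6201501/202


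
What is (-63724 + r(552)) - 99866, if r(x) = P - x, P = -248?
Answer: -164390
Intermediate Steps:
r(x) = -248 - x
(-63724 + r(552)) - 99866 = (-63724 + (-248 - 1*552)) - 99866 = (-63724 + (-248 - 552)) - 99866 = (-63724 - 800) - 99866 = -64524 - 99866 = -164390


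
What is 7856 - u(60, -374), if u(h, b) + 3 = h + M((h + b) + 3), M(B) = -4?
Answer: 7803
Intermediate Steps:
u(h, b) = -7 + h (u(h, b) = -3 + (h - 4) = -3 + (-4 + h) = -7 + h)
7856 - u(60, -374) = 7856 - (-7 + 60) = 7856 - 1*53 = 7856 - 53 = 7803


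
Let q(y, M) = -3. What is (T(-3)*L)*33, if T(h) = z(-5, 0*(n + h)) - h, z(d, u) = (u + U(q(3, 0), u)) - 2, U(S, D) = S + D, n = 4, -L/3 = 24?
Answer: 4752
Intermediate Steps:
L = -72 (L = -3*24 = -72)
U(S, D) = D + S
z(d, u) = -5 + 2*u (z(d, u) = (u + (u - 3)) - 2 = (u + (-3 + u)) - 2 = (-3 + 2*u) - 2 = -5 + 2*u)
T(h) = -5 - h (T(h) = (-5 + 2*(0*(4 + h))) - h = (-5 + 2*0) - h = (-5 + 0) - h = -5 - h)
(T(-3)*L)*33 = ((-5 - 1*(-3))*(-72))*33 = ((-5 + 3)*(-72))*33 = -2*(-72)*33 = 144*33 = 4752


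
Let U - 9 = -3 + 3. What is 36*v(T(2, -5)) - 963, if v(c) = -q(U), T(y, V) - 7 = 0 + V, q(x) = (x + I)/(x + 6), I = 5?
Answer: -4983/5 ≈ -996.60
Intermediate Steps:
U = 9 (U = 9 + (-3 + 3) = 9 + 0 = 9)
q(x) = (5 + x)/(6 + x) (q(x) = (x + 5)/(x + 6) = (5 + x)/(6 + x))
T(y, V) = 7 + V (T(y, V) = 7 + (0 + V) = 7 + V)
v(c) = -14/15 (v(c) = -(5 + 9)/(6 + 9) = -14/15)
36*v(T(2, -5)) - 963 = 36*(-14/15) - 963 = -168/5 - 963 = -4983/5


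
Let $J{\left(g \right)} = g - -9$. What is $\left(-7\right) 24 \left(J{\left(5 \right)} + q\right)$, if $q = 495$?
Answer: $-85512$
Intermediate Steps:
$J{\left(g \right)} = 9 + g$ ($J{\left(g \right)} = g + 9 = 9 + g$)
$\left(-7\right) 24 \left(J{\left(5 \right)} + q\right) = \left(-7\right) 24 \left(\left(9 + 5\right) + 495\right) = - 168 \left(14 + 495\right) = \left(-168\right) 509 = -85512$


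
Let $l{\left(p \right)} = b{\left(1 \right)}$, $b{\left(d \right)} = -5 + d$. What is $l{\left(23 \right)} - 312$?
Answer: $-316$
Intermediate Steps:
$l{\left(p \right)} = -4$ ($l{\left(p \right)} = -5 + 1 = -4$)
$l{\left(23 \right)} - 312 = -4 - 312 = -316$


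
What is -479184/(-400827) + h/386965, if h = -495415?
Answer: -876551443/10340401337 ≈ -0.084770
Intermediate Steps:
-479184/(-400827) + h/386965 = -479184/(-400827) - 495415/386965 = -479184*(-1/400827) - 495415*1/386965 = 159728/133609 - 99083/77393 = -876551443/10340401337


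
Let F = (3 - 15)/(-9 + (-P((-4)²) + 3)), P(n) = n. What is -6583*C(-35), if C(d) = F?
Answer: -39498/11 ≈ -3590.7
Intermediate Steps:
F = 6/11 (F = (3 - 15)/(-9 + (-1*(-4)² + 3)) = -12/(-9 + (-1*16 + 3)) = -12/(-9 + (-16 + 3)) = -12/(-9 - 13) = -12/(-22) = -12*(-1/22) = 6/11 ≈ 0.54545)
C(d) = 6/11
-6583*C(-35) = -6583*6/11 = -39498/11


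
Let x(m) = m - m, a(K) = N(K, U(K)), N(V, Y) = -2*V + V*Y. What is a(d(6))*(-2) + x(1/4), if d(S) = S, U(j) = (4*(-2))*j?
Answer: 600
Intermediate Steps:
U(j) = -8*j
a(K) = K*(-2 - 8*K)
x(m) = 0
a(d(6))*(-2) + x(1/4) = -2*6*(1 + 4*6)*(-2) + 0 = -2*6*(1 + 24)*(-2) + 0 = -2*6*25*(-2) + 0 = -300*(-2) + 0 = 600 + 0 = 600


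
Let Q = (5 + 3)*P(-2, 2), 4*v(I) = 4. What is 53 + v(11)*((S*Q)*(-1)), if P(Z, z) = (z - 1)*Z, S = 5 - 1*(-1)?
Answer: 149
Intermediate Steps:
S = 6 (S = 5 + 1 = 6)
v(I) = 1 (v(I) = (1/4)*4 = 1)
P(Z, z) = Z*(-1 + z) (P(Z, z) = (-1 + z)*Z = Z*(-1 + z))
Q = -16 (Q = (5 + 3)*(-2*(-1 + 2)) = 8*(-2*1) = 8*(-2) = -16)
53 + v(11)*((S*Q)*(-1)) = 53 + 1*((6*(-16))*(-1)) = 53 + 1*(-96*(-1)) = 53 + 1*96 = 53 + 96 = 149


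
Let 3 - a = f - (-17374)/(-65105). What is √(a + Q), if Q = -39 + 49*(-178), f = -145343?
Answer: √578938647233895/65105 ≈ 369.57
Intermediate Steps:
Q = -8761 (Q = -39 - 8722 = -8761)
a = 9462768704/65105 (a = 3 - (-145343 - (-17374)/(-65105)) = 3 - (-145343 - (-17374)*(-1)/65105) = 3 - (-145343 - 1*17374/65105) = 3 - (-145343 - 17374/65105) = 3 - 1*(-9462573389/65105) = 3 + 9462573389/65105 = 9462768704/65105 ≈ 1.4535e+5)
√(a + Q) = √(9462768704/65105 - 8761) = √(8892383799/65105) = √578938647233895/65105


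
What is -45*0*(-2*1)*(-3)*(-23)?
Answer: 0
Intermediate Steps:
-45*0*(-2*1)*(-3)*(-23) = -45*0*(-2)*(-3)*(-23) = -0*(-3)*(-23) = -45*0*(-23) = 0*(-23) = 0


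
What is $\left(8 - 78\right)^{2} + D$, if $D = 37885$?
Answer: $42785$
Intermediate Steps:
$\left(8 - 78\right)^{2} + D = \left(8 - 78\right)^{2} + 37885 = \left(-70\right)^{2} + 37885 = 4900 + 37885 = 42785$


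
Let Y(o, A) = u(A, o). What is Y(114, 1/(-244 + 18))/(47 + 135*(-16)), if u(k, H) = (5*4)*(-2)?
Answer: 40/2113 ≈ 0.018930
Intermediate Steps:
u(k, H) = -40 (u(k, H) = 20*(-2) = -40)
Y(o, A) = -40
Y(114, 1/(-244 + 18))/(47 + 135*(-16)) = -40/(47 + 135*(-16)) = -40/(47 - 2160) = -40/(-2113) = -40*(-1/2113) = 40/2113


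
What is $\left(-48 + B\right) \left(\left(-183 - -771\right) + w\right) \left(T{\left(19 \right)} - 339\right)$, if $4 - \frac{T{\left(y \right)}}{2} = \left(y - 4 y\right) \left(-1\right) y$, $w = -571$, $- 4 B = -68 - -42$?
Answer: $\frac{3523267}{2} \approx 1.7616 \cdot 10^{6}$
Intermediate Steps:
$B = \frac{13}{2}$ ($B = - \frac{-68 - -42}{4} = - \frac{-68 + 42}{4} = \left(- \frac{1}{4}\right) \left(-26\right) = \frac{13}{2} \approx 6.5$)
$T{\left(y \right)} = 8 - 6 y^{2}$ ($T{\left(y \right)} = 8 - 2 \left(y - 4 y\right) \left(-1\right) y = 8 - 2 - 3 y \left(-1\right) y = 8 - 2 \cdot 3 y y = 8 - 2 \cdot 3 y^{2} = 8 - 6 y^{2}$)
$\left(-48 + B\right) \left(\left(-183 - -771\right) + w\right) \left(T{\left(19 \right)} - 339\right) = \left(-48 + \frac{13}{2}\right) \left(\left(-183 - -771\right) - 571\right) \left(\left(8 - 6 \cdot 19^{2}\right) - 339\right) = - \frac{83 \left(\left(-183 + 771\right) - 571\right) \left(\left(8 - 2166\right) - 339\right)}{2} = - \frac{83 \left(588 - 571\right) \left(\left(8 - 2166\right) - 339\right)}{2} = - \frac{83 \cdot 17 \left(-2158 - 339\right)}{2} = - \frac{83 \cdot 17 \left(-2497\right)}{2} = \left(- \frac{83}{2}\right) \left(-42449\right) = \frac{3523267}{2}$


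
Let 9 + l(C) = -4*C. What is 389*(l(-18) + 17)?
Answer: 31120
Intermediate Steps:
l(C) = -9 - 4*C
389*(l(-18) + 17) = 389*((-9 - 4*(-18)) + 17) = 389*((-9 + 72) + 17) = 389*(63 + 17) = 389*80 = 31120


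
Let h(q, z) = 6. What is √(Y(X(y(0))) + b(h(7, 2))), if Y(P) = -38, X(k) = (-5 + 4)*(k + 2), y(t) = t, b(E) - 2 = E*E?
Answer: 0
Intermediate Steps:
b(E) = 2 + E² (b(E) = 2 + E*E = 2 + E²)
X(k) = -2 - k (X(k) = -(2 + k) = -2 - k)
√(Y(X(y(0))) + b(h(7, 2))) = √(-38 + (2 + 6²)) = √(-38 + (2 + 36)) = √(-38 + 38) = √0 = 0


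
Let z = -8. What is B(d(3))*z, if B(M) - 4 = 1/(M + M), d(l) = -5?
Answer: -156/5 ≈ -31.200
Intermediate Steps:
B(M) = 4 + 1/(2*M) (B(M) = 4 + 1/(M + M) = 4 + 1/(2*M))
B(d(3))*z = (4 + (½)/(-5))*(-8) = (4 + (½)*(-⅕))*(-8) = (4 - ⅒)*(-8) = (39/10)*(-8) = -156/5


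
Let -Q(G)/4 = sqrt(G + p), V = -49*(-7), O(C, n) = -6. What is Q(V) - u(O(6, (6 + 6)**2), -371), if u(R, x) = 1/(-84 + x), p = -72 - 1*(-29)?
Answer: 1/455 - 40*sqrt(3) ≈ -69.280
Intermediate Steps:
p = -43 (p = -72 + 29 = -43)
V = 343
Q(G) = -4*sqrt(-43 + G) (Q(G) = -4*sqrt(G - 43) = -4*sqrt(-43 + G))
Q(V) - u(O(6, (6 + 6)**2), -371) = -4*sqrt(-43 + 343) - 1/(-84 - 371) = -40*sqrt(3) - 1/(-455) = -40*sqrt(3) - 1*(-1/455) = -40*sqrt(3) + 1/455 = 1/455 - 40*sqrt(3)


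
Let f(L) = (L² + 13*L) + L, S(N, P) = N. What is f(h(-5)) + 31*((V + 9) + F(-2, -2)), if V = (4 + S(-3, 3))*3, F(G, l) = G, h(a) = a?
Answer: 265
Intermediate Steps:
V = 3 (V = (4 - 3)*3 = 1*3 = 3)
f(L) = L² + 14*L
f(h(-5)) + 31*((V + 9) + F(-2, -2)) = -5*(14 - 5) + 31*((3 + 9) - 2) = -5*9 + 31*(12 - 2) = -45 + 31*10 = -45 + 310 = 265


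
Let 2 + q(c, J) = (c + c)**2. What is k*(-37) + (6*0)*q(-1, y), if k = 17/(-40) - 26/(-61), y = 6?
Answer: -111/2440 ≈ -0.045492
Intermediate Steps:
q(c, J) = -2 + 4*c**2 (q(c, J) = -2 + (c + c)**2 = -2 + (2*c)**2 = -2 + 4*c**2)
k = 3/2440 (k = 17*(-1/40) - 26*(-1/61) = -17/40 + 26/61 = 3/2440 ≈ 0.0012295)
k*(-37) + (6*0)*q(-1, y) = (3/2440)*(-37) + (6*0)*(-2 + 4*(-1)**2) = -111/2440 + 0*(-2 + 4*1) = -111/2440 + 0*(-2 + 4) = -111/2440 + 0*2 = -111/2440 + 0 = -111/2440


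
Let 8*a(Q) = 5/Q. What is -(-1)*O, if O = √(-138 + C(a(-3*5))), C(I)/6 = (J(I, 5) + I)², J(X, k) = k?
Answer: √5478/24 ≈ 3.0839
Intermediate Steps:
a(Q) = 5/(8*Q) (a(Q) = (5/Q)/8 = 5/(8*Q))
C(I) = 6*(5 + I)²
O = √5478/24 (O = √(-138 + 6*(5 + 5/(8*((-3*5))))²) = √(-138 + 6*(5 + (5/8)/(-15))²) = √(-138 + 6*(5 + (5/8)*(-1/15))²) = √(-138 + 6*(5 - 1/24)²) = √(-138 + 6*(119/24)²) = √(-138 + 6*(14161/576)) = √(-138 + 14161/96) = √(913/96) = √5478/24 ≈ 3.0839)
-(-1)*O = -(-1)*√5478/24 = √5478/24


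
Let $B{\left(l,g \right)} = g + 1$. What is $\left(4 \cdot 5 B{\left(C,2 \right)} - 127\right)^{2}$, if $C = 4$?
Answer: $4489$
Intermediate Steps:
$B{\left(l,g \right)} = 1 + g$
$\left(4 \cdot 5 B{\left(C,2 \right)} - 127\right)^{2} = \left(4 \cdot 5 \left(1 + 2\right) - 127\right)^{2} = \left(20 \cdot 3 - 127\right)^{2} = \left(60 - 127\right)^{2} = \left(-67\right)^{2} = 4489$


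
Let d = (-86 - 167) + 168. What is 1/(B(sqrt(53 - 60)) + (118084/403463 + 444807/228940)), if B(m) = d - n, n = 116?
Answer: -92368819220/18359635345619 ≈ -0.0050311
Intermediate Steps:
d = -85 (d = -253 + 168 = -85)
B(m) = -201 (B(m) = -85 - 1*116 = -85 - 116 = -201)
1/(B(sqrt(53 - 60)) + (118084/403463 + 444807/228940)) = 1/(-201 + (118084/403463 + 444807/228940)) = 1/(-201 + 206497317601/92368819220) = 1/(-18359635345619/92368819220) = -92368819220/18359635345619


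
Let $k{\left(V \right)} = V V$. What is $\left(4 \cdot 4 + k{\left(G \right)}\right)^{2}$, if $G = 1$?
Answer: $289$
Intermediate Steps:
$k{\left(V \right)} = V^{2}$
$\left(4 \cdot 4 + k{\left(G \right)}\right)^{2} = \left(4 \cdot 4 + 1^{2}\right)^{2} = \left(16 + 1\right)^{2} = 17^{2} = 289$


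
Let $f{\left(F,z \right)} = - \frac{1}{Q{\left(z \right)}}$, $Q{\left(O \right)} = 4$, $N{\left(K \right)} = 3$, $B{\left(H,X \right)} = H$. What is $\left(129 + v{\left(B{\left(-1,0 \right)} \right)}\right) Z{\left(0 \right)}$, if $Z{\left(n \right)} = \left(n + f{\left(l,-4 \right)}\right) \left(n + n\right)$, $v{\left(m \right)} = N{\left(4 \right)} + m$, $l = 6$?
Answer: $0$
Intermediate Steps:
$v{\left(m \right)} = 3 + m$
$f{\left(F,z \right)} = - \frac{1}{4}$
$Z{\left(n \right)} = 2 n \left(- \frac{1}{4} + n\right)$ ($Z{\left(n \right)} = \left(n - \frac{1}{4}\right) \left(n + n\right) = \left(- \frac{1}{4} + n\right) 2 n = 2 n \left(- \frac{1}{4} + n\right)$)
$\left(129 + v{\left(B{\left(-1,0 \right)} \right)}\right) Z{\left(0 \right)} = \left(129 + \left(3 - 1\right)\right) \frac{1}{2} \cdot 0 \left(-1 + 4 \cdot 0\right) = \left(129 + 2\right) \frac{1}{2} \cdot 0 \left(-1 + 0\right) = 131 \cdot \frac{1}{2} \cdot 0 \left(-1\right) = 131 \cdot 0 = 0$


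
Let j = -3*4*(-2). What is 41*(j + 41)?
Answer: 2665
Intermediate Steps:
j = 24 (j = -3*4*(-2) = -12*(-2) = 24)
41*(j + 41) = 41*(24 + 41) = 41*65 = 2665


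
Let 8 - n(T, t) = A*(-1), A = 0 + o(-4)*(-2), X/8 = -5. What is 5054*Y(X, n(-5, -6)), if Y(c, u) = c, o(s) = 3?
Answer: -202160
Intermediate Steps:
X = -40 (X = 8*(-5) = -40)
A = -6 (A = 0 + 3*(-2) = 0 - 6 = -6)
n(T, t) = 2 (n(T, t) = 8 - (-6)*(-1) = 8 - 1*6 = 8 - 6 = 2)
5054*Y(X, n(-5, -6)) = 5054*(-40) = -202160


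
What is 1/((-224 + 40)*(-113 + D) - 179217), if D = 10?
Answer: -1/160265 ≈ -6.2397e-6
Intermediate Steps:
1/((-224 + 40)*(-113 + D) - 179217) = 1/((-224 + 40)*(-113 + 10) - 179217) = 1/(-184*(-103) - 179217) = 1/(18952 - 179217) = 1/(-160265) = -1/160265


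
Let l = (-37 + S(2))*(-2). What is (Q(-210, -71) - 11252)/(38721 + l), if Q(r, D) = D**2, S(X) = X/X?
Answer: -6211/38793 ≈ -0.16011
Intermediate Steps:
S(X) = 1
l = 72 (l = (-37 + 1)*(-2) = -36*(-2) = 72)
(Q(-210, -71) - 11252)/(38721 + l) = ((-71)**2 - 11252)/(38721 + 72) = (5041 - 11252)/38793 = -6211*1/38793 = -6211/38793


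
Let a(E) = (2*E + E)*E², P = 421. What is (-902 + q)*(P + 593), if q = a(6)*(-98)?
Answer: -65307684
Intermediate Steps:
a(E) = 3*E³ (a(E) = (3*E)*E² = 3*E³)
q = -63504 (q = (3*6³)*(-98) = (3*216)*(-98) = 648*(-98) = -63504)
(-902 + q)*(P + 593) = (-902 - 63504)*(421 + 593) = -64406*1014 = -65307684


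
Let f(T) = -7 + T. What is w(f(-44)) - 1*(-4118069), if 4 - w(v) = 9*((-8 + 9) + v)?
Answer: 4118523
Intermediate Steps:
w(v) = -5 - 9*v (w(v) = 4 - 9*((-8 + 9) + v) = 4 - 9*(1 + v) = 4 - (9 + 9*v) = 4 + (-9 - 9*v) = -5 - 9*v)
w(f(-44)) - 1*(-4118069) = (-5 - 9*(-7 - 44)) - 1*(-4118069) = (-5 - 9*(-51)) + 4118069 = (-5 + 459) + 4118069 = 454 + 4118069 = 4118523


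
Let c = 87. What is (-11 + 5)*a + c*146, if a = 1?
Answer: 12696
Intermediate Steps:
(-11 + 5)*a + c*146 = (-11 + 5)*1 + 87*146 = -6*1 + 12702 = -6 + 12702 = 12696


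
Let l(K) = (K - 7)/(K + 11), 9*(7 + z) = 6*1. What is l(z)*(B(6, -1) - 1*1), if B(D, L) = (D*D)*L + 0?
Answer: 740/7 ≈ 105.71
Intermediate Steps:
B(D, L) = L*D² (B(D, L) = D²*L + 0 = L*D² + 0 = L*D²)
z = -19/3 (z = -7 + (6*1)/9 = -7 + (⅑)*6 = -7 + ⅔ = -19/3 ≈ -6.3333)
l(K) = (-7 + K)/(11 + K)
l(z)*(B(6, -1) - 1*1) = ((-7 - 19/3)/(11 - 19/3))*(-1*6² - 1*1) = (-40/3/(14/3))*(-1*36 - 1) = ((3/14)*(-40/3))*(-36 - 1) = -20/7*(-37) = 740/7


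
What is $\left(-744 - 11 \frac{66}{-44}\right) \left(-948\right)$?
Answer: $689670$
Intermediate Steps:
$\left(-744 - 11 \frac{66}{-44}\right) \left(-948\right) = \left(-744 - 11 \cdot 66 \left(- \frac{1}{44}\right)\right) \left(-948\right) = \left(-744 - - \frac{33}{2}\right) \left(-948\right) = \left(-744 + \frac{33}{2}\right) \left(-948\right) = \left(- \frac{1455}{2}\right) \left(-948\right) = 689670$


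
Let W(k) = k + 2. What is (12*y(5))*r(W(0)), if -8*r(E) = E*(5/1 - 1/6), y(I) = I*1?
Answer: -145/2 ≈ -72.500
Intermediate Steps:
y(I) = I
W(k) = 2 + k
r(E) = -29*E/48 (r(E) = -E*(5/1 - 1/6)/8 = -E*(5*1 - 1*⅙)/8 = -E*(5 - ⅙)/8 = -E*29/(8*6) = -29*E/48)
(12*y(5))*r(W(0)) = (12*5)*(-29*(2 + 0)/48) = 60*(-29/48*2) = 60*(-29/24) = -145/2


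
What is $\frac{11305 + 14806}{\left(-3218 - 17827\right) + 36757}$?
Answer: $\frac{26111}{15712} \approx 1.6618$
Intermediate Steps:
$\frac{11305 + 14806}{\left(-3218 - 17827\right) + 36757} = \frac{26111}{\left(-3218 - 17827\right) + 36757} = \frac{26111}{-21045 + 36757} = \frac{26111}{15712}$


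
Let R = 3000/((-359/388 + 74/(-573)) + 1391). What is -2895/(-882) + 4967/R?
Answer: 15063412744099/6536325600 ≈ 2304.6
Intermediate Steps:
R = 133394400/61803653 (R = 3000/((-359*1/388 + 74*(-1/573)) + 1391) = 3000/((-359/388 - 74/573) + 1391) = 3000/(-234419/222324 + 1391) = 3000/(309018265/222324) = 3000*(222324/309018265) = 133394400/61803653 ≈ 2.1584)
-2895/(-882) + 4967/R = -2895/(-882) + 4967/(133394400/61803653) = -2895*(-1/882) + 4967*(61803653/133394400) = 965/294 + 306978744451/133394400 = 15063412744099/6536325600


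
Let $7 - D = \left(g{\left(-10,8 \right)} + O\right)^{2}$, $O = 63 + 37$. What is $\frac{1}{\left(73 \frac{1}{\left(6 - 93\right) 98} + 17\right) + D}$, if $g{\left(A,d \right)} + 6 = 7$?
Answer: $- \frac{8526}{86769175} \approx -9.8261 \cdot 10^{-5}$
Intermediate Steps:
$g{\left(A,d \right)} = 1$ ($g{\left(A,d \right)} = -6 + 7 = 1$)
$O = 100$
$D = -10194$ ($D = 7 - \left(1 + 100\right)^{2} = 7 - 101^{2} = 7 - 10201 = -10194$)
$\frac{1}{\left(73 \frac{1}{\left(6 - 93\right) 98} + 17\right) + D} = \frac{1}{\left(73 \frac{1}{\left(6 - 93\right) 98} + 17\right) - 10194} = \frac{1}{\left(73 \frac{1}{-87} \cdot \frac{1}{98} + 17\right) - 10194} = \frac{1}{\left(73 \left(\left(- \frac{1}{87}\right) \frac{1}{98}\right) + 17\right) - 10194} = \frac{1}{\left(73 \left(- \frac{1}{8526}\right) + 17\right) - 10194} = \frac{1}{\left(- \frac{73}{8526} + 17\right) - 10194} = \frac{1}{\frac{144869}{8526} - 10194} = \frac{1}{- \frac{86769175}{8526}} = - \frac{8526}{86769175}$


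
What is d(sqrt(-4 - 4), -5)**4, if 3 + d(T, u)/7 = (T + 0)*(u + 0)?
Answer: 70303681 - 55030920*I*sqrt(2) ≈ 7.0304e+7 - 7.7826e+7*I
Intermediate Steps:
d(T, u) = -21 + 7*T*u (d(T, u) = -21 + 7*((T + 0)*(u + 0)) = -21 + 7*(T*u) = -21 + 7*T*u)
d(sqrt(-4 - 4), -5)**4 = (-21 + 7*sqrt(-4 - 4)*(-5))**4 = (-21 + 7*sqrt(-8)*(-5))**4 = (-21 + 7*(2*I*sqrt(2))*(-5))**4 = (-21 - 70*I*sqrt(2))**4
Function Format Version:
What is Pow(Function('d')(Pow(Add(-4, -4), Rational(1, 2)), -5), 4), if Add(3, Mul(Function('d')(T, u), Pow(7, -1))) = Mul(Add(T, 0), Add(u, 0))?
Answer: Add(70303681, Mul(-55030920, I, Pow(2, Rational(1, 2)))) ≈ Add(7.0304e+7, Mul(-7.7826e+7, I))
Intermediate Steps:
Function('d')(T, u) = Add(-21, Mul(7, T, u)) (Function('d')(T, u) = Add(-21, Mul(7, Mul(Add(T, 0), Add(u, 0)))) = Add(-21, Mul(7, Mul(T, u))) = Add(-21, Mul(7, T, u)))
Pow(Function('d')(Pow(Add(-4, -4), Rational(1, 2)), -5), 4) = Pow(Add(-21, Mul(7, Pow(Add(-4, -4), Rational(1, 2)), -5)), 4) = Pow(Add(-21, Mul(7, Pow(-8, Rational(1, 2)), -5)), 4) = Pow(Add(-21, Mul(7, Mul(2, I, Pow(2, Rational(1, 2))), -5)), 4) = Pow(Add(-21, Mul(-70, I, Pow(2, Rational(1, 2)))), 4)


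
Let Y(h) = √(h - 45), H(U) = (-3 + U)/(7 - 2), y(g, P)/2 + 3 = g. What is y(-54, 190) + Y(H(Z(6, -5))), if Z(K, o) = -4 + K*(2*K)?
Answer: -114 + 4*I*√2 ≈ -114.0 + 5.6569*I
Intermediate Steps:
y(g, P) = -6 + 2*g
Z(K, o) = -4 + 2*K²
H(U) = -⅗ + U/5 (H(U) = (-3 + U)/5 = (-3 + U)*(⅕) = -⅗ + U/5)
Y(h) = √(-45 + h)
y(-54, 190) + Y(H(Z(6, -5))) = (-6 + 2*(-54)) + √(-45 + (-⅗ + (-4 + 2*6²)/5)) = (-6 - 108) + √(-45 + (-⅗ + (-4 + 2*36)/5)) = -114 + √(-45 + (-⅗ + (-4 + 72)/5)) = -114 + √(-45 + (-⅗ + (⅕)*68)) = -114 + √(-45 + (-⅗ + 68/5)) = -114 + √(-45 + 13) = -114 + √(-32) = -114 + 4*I*√2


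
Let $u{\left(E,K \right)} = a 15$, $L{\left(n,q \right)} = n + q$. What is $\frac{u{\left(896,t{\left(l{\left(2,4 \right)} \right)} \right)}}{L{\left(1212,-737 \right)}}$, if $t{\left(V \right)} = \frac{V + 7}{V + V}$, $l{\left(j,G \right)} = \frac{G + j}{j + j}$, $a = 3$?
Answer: $\frac{9}{95} \approx 0.094737$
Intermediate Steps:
$l{\left(j,G \right)} = \frac{G + j}{2 j}$
$t{\left(V \right)} = \frac{7 + V}{2 V}$
$u{\left(E,K \right)} = 45$ ($u{\left(E,K \right)} = 3 \cdot 15 = 45$)
$\frac{u{\left(896,t{\left(l{\left(2,4 \right)} \right)} \right)}}{L{\left(1212,-737 \right)}} = \frac{45}{1212 - 737} = \frac{45}{475} = 45 \cdot \frac{1}{475} = \frac{9}{95}$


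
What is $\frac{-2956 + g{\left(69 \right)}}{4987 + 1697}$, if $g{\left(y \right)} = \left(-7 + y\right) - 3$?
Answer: $- \frac{2897}{6684} \approx -0.43342$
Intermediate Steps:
$g{\left(y \right)} = -10 + y$
$\frac{-2956 + g{\left(69 \right)}}{4987 + 1697} = \frac{-2956 + \left(-10 + 69\right)}{4987 + 1697} = \frac{-2956 + 59}{6684} = \left(-2897\right) \frac{1}{6684} = - \frac{2897}{6684}$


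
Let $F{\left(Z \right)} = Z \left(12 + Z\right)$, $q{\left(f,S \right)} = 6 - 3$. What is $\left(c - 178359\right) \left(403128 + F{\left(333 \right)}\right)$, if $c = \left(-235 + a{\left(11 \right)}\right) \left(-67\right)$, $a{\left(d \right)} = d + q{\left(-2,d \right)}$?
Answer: $-84722062176$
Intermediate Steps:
$q{\left(f,S \right)} = 3$ ($q{\left(f,S \right)} = 6 - 3 = 3$)
$a{\left(d \right)} = 3 + d$ ($a{\left(d \right)} = d + 3 = 3 + d$)
$c = 14807$ ($c = \left(-235 + \left(3 + 11\right)\right) \left(-67\right) = \left(-235 + 14\right) \left(-67\right) = \left(-221\right) \left(-67\right) = 14807$)
$\left(c - 178359\right) \left(403128 + F{\left(333 \right)}\right) = \left(14807 - 178359\right) \left(403128 + 333 \left(12 + 333\right)\right) = - 163552 \left(403128 + 333 \cdot 345\right) = - 163552 \left(403128 + 114885\right) = \left(-163552\right) 518013 = -84722062176$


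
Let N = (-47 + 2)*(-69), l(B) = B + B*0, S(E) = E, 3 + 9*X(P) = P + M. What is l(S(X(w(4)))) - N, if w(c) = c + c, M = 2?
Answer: -27938/9 ≈ -3104.2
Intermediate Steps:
w(c) = 2*c
X(P) = -1/9 + P/9 (X(P) = -1/3 + (P + 2)/9 = -1/3 + (2 + P)/9 = -1/3 + (2/9 + P/9) = -1/9 + P/9)
l(B) = B (l(B) = B + 0 = B)
N = 3105 (N = -45*(-69) = 3105)
l(S(X(w(4)))) - N = (-1/9 + (2*4)/9) - 1*3105 = (-1/9 + (1/9)*8) - 3105 = (-1/9 + 8/9) - 3105 = 7/9 - 3105 = -27938/9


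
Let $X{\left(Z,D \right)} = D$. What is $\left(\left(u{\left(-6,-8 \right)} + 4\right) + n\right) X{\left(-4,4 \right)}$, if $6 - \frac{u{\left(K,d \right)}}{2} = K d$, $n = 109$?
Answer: $116$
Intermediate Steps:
$u{\left(K,d \right)} = 12 - 2 K d$
$\left(\left(u{\left(-6,-8 \right)} + 4\right) + n\right) X{\left(-4,4 \right)} = \left(\left(\left(12 - \left(-12\right) \left(-8\right)\right) + 4\right) + 109\right) 4 = \left(\left(\left(12 - 96\right) + 4\right) + 109\right) 4 = \left(\left(-84 + 4\right) + 109\right) 4 = \left(-80 + 109\right) 4 = 29 \cdot 4 = 116$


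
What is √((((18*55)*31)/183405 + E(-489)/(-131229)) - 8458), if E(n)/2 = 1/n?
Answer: I*√578540492003070768476854038/261539528229 ≈ 91.966*I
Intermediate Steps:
E(n) = 2/n
√((((18*55)*31)/183405 + E(-489)/(-131229)) - 8458) = √((((18*55)*31)/183405 + (2/(-489))/(-131229)) - 8458) = √(((990*31)*(1/183405) + (2*(-1/489))*(-1/131229)) - 8458) = √((30690*(1/183405) - 2/489*(-1/131229)) - 8458) = √((2046/12227 + 2/64170981) - 8458) = √(131293851580/784618584687 - 8458) = √(-6636172695431066/784618584687) = I*√578540492003070768476854038/261539528229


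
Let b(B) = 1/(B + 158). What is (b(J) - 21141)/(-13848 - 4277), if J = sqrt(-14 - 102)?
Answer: 265108061/227287500 + I*sqrt(29)/227287500 ≈ 1.1664 + 2.3693e-8*I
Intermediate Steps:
J = 2*I*sqrt(29) (J = sqrt(-116) = 2*I*sqrt(29) ≈ 10.77*I)
b(B) = 1/(158 + B)
(b(J) - 21141)/(-13848 - 4277) = (1/(158 + 2*I*sqrt(29)) - 21141)/(-13848 - 4277) = (-21141 + 1/(158 + 2*I*sqrt(29)))/(-18125) = (-21141 + 1/(158 + 2*I*sqrt(29)))*(-1/18125) = 729/625 - 1/(18125*(158 + 2*I*sqrt(29)))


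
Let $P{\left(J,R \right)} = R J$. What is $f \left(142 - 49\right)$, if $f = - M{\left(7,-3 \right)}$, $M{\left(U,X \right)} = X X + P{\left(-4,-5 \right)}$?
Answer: $-2697$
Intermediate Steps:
$P{\left(J,R \right)} = J R$
$M{\left(U,X \right)} = 20 + X^{2}$ ($M{\left(U,X \right)} = X X - -20 = X^{2} + 20 = 20 + X^{2}$)
$f = -29$ ($f = - (20 + \left(-3\right)^{2}) = - (20 + 9) = \left(-1\right) 29 = -29$)
$f \left(142 - 49\right) = - 29 \left(142 - 49\right) = \left(-29\right) 93 = -2697$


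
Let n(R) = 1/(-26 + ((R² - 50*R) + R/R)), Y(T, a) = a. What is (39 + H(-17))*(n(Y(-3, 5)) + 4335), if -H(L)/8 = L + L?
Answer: 337045939/250 ≈ 1.3482e+6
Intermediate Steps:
H(L) = -16*L (H(L) = -8*(L + L) = -16*L)
n(R) = 1/(-25 + R² - 50*R) (n(R) = 1/(-26 + ((R² - 50*R) + 1)) = 1/(-26 + (1 + R² - 50*R)) = 1/(-25 + R² - 50*R))
(39 + H(-17))*(n(Y(-3, 5)) + 4335) = (39 - 16*(-17))*(1/(-25 + 5² - 50*5) + 4335) = (39 + 272)*(1/(-25 + 25 - 250) + 4335) = 311*(1/(-250) + 4335) = 311*(-1/250 + 4335) = 311*(1083749/250) = 337045939/250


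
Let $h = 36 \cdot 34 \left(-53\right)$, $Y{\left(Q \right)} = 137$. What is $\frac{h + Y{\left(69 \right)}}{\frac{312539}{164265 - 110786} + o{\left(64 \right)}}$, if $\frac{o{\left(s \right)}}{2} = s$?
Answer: $- \frac{3461963065}{7157851} \approx -483.66$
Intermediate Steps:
$o{\left(s \right)} = 2 s$
$h = -64872$ ($h = 1224 \left(-53\right) = -64872$)
$\frac{h + Y{\left(69 \right)}}{\frac{312539}{164265 - 110786} + o{\left(64 \right)}} = \frac{-64872 + 137}{\frac{312539}{164265 - 110786} + 2 \cdot 64} = - \frac{64735}{\frac{312539}{164265 - 110786} + 128} = - \frac{64735}{\frac{312539}{53479} + 128} = - \frac{64735}{\frac{7157851}{53479}} = \left(-64735\right) \frac{53479}{7157851} = - \frac{3461963065}{7157851}$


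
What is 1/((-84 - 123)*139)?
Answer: -1/28773 ≈ -3.4755e-5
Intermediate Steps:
1/((-84 - 123)*139) = 1/(-207*139) = 1/(-28773) = -1/28773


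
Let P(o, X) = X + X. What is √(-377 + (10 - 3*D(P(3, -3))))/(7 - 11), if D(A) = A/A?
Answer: -I*√370/4 ≈ -4.8088*I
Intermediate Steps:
P(o, X) = 2*X
D(A) = 1
√(-377 + (10 - 3*D(P(3, -3))))/(7 - 11) = √(-377 + (10 - 3*1))/(7 - 11) = √(-377 + (10 - 3))/(-4) = √(-377 + 7)*(-¼) = √(-370)*(-¼) = (I*√370)*(-¼) = -I*√370/4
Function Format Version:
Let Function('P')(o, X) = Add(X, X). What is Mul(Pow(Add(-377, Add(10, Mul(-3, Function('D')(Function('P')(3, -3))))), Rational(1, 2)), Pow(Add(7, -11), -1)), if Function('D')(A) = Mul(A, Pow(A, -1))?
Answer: Mul(Rational(-1, 4), I, Pow(370, Rational(1, 2))) ≈ Mul(-4.8088, I)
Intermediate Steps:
Function('P')(o, X) = Mul(2, X)
Function('D')(A) = 1
Mul(Pow(Add(-377, Add(10, Mul(-3, Function('D')(Function('P')(3, -3))))), Rational(1, 2)), Pow(Add(7, -11), -1)) = Mul(Pow(Add(-377, Add(10, Mul(-3, 1))), Rational(1, 2)), Pow(Add(7, -11), -1)) = Mul(Pow(Add(-377, Add(10, -3)), Rational(1, 2)), Pow(-4, -1)) = Mul(Pow(Add(-377, 7), Rational(1, 2)), Rational(-1, 4)) = Mul(Pow(-370, Rational(1, 2)), Rational(-1, 4)) = Mul(Mul(I, Pow(370, Rational(1, 2))), Rational(-1, 4)) = Mul(Rational(-1, 4), I, Pow(370, Rational(1, 2)))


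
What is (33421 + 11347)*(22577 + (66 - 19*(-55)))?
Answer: 1060464384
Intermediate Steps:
(33421 + 11347)*(22577 + (66 - 19*(-55))) = 44768*(22577 + (66 + 1045)) = 44768*(22577 + 1111) = 44768*23688 = 1060464384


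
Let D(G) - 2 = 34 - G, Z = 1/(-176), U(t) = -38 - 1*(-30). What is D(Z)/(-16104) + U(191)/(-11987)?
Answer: -53287187/33974802048 ≈ -0.0015684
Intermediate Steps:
U(t) = -8 (U(t) = -38 + 30 = -8)
Z = -1/176 ≈ -0.0056818
D(G) = 36 - G (D(G) = 2 + (34 - G) = 36 - G)
D(Z)/(-16104) + U(191)/(-11987) = (36 - 1*(-1/176))/(-16104) - 8/(-11987) = (36 + 1/176)*(-1/16104) - 8*(-1/11987) = (6337/176)*(-1/16104) + 8/11987 = -6337/2834304 + 8/11987 = -53287187/33974802048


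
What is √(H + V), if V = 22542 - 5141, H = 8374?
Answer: 5*√1031 ≈ 160.55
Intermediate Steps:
V = 17401
√(H + V) = √(8374 + 17401) = √25775 = 5*√1031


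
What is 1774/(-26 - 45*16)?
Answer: -887/373 ≈ -2.3780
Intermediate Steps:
1774/(-26 - 45*16) = 1774/(-26 - 720) = 1774/(-746) = 1774*(-1/746) = -887/373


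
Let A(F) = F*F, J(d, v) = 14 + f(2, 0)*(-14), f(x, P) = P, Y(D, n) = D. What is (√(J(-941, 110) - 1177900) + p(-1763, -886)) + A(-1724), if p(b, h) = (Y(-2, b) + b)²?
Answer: 6087401 + I*√1177886 ≈ 6.0874e+6 + 1085.3*I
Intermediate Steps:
p(b, h) = (-2 + b)²
J(d, v) = 14 (J(d, v) = 14 + 0*(-14) = 14 + 0 = 14)
A(F) = F²
(√(J(-941, 110) - 1177900) + p(-1763, -886)) + A(-1724) = (√(14 - 1177900) + (-2 - 1763)²) + (-1724)² = (√(-1177886) + (-1765)²) + 2972176 = (I*√1177886 + 3115225) + 2972176 = (3115225 + I*√1177886) + 2972176 = 6087401 + I*√1177886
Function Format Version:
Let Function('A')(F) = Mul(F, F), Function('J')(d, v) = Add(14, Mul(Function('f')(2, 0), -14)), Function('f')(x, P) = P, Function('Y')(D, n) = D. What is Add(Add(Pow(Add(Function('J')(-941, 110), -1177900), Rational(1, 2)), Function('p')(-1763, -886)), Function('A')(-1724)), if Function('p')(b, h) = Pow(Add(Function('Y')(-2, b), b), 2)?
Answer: Add(6087401, Mul(I, Pow(1177886, Rational(1, 2)))) ≈ Add(6.0874e+6, Mul(1085.3, I))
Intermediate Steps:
Function('p')(b, h) = Pow(Add(-2, b), 2)
Function('J')(d, v) = 14 (Function('J')(d, v) = Add(14, Mul(0, -14)) = Add(14, 0) = 14)
Function('A')(F) = Pow(F, 2)
Add(Add(Pow(Add(Function('J')(-941, 110), -1177900), Rational(1, 2)), Function('p')(-1763, -886)), Function('A')(-1724)) = Add(Add(Pow(Add(14, -1177900), Rational(1, 2)), Pow(Add(-2, -1763), 2)), Pow(-1724, 2)) = Add(Add(Pow(-1177886, Rational(1, 2)), Pow(-1765, 2)), 2972176) = Add(Add(Mul(I, Pow(1177886, Rational(1, 2))), 3115225), 2972176) = Add(Add(3115225, Mul(I, Pow(1177886, Rational(1, 2)))), 2972176) = Add(6087401, Mul(I, Pow(1177886, Rational(1, 2))))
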